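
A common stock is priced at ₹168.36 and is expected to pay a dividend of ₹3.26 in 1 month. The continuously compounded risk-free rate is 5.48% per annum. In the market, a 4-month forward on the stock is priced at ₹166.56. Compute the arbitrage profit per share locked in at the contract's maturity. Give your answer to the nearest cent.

PV(dividends) I = 3.26·e^(−0.0548·1/12) = 3.2451
Fair forward F* = (S − I)·e^(rT) = (168.36 − 3.2451)·e^0.018267 = 165.1149 × 1.018435 = 168.1588
Market ₹166.56 < fair 168.1588: forward underpriced → reverse cash-and-carry (short the stock, invest proceeds at r, pay the dividends, go long the forward).
Profit at T = |F_mkt − F*| = |166.56 − 168.1588| = ₹1.60 per share

₹1.60 per share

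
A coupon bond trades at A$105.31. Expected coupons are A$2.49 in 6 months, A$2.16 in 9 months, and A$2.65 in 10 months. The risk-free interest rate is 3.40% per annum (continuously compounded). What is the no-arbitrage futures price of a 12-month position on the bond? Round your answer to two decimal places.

PV(coupons) I = 2.49·e^(−0.0340·6/12) + 2.16·e^(−0.0340·9/12) + 2.65·e^(−0.0340·10/12)
I = 2.4480 + 2.1056 + 2.5760 = 7.1296
F = (S − I)·e^(rT) = (105.31 − 7.1296) · e^(0.0340·12/12)
= 98.1804 · e^0.034000 = 98.1804 × 1.034585 = A$101.58

A$101.58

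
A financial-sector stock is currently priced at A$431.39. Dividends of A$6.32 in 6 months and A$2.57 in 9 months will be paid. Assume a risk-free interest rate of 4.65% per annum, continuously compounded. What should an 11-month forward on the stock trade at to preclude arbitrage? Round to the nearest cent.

A$441.14

PV(dividends) I = 6.32·e^(−0.0465·6/12) + 2.57·e^(−0.0465·9/12)
I = 6.1748 + 2.4819 = 8.6567
F = (S − I)·e^(rT) = (431.39 − 8.6567) · e^(0.0465·11/12)
= 422.7333 · e^0.042625 = 422.7333 × 1.043546 = A$441.14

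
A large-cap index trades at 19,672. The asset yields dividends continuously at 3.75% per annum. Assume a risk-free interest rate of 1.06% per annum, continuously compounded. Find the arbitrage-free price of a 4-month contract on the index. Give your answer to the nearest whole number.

19,496

F = S·e^((r − q)T) = 19672 · e^((0.0106 − 0.0375) × 4/12)
= 19672 · e^-0.008967 = 19672 × 0.991073
F = 19,496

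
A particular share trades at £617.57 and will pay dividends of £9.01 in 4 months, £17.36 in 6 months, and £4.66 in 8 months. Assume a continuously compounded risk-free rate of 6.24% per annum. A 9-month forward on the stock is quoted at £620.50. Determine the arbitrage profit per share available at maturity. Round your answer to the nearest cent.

£4.91 per share

PV(dividends) I = 9.01·e^(−0.0624·4/12) + 17.36·e^(−0.0624·6/12) + 4.66·e^(−0.0624·8/12) = 30.1214
Fair forward F* = (S − I)·e^(rT) = (617.57 − 30.1214)·e^0.046800 = 587.4486 × 1.047912 = 615.5944
Market £620.50 > fair 615.5944: forward overpriced → cash-and-carry (borrow at r, buy the stock and collect the dividends, short the forward).
Profit at T = |F_mkt − F*| = |620.50 − 615.5944| = £4.91 per share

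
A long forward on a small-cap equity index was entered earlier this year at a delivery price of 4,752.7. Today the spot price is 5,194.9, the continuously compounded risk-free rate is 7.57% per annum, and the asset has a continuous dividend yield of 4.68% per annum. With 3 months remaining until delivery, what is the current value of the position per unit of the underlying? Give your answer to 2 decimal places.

Current fair forward for the remaining 3 months: F = S·e^((r − q)·T), (r − q) = 0.0757 − 0.0468 = 0.0289
F = 5194.9 · e^(0.0289 × 3/12) = 5194.9 × 1.00725116 = 5232.5691
Value of long forward = (F − K)·e^(−rT) = (5232.5691 − 4752.7) · e^(−0.0757·3/12)
= 479.8691 × 0.98125295 = 470.87

470.87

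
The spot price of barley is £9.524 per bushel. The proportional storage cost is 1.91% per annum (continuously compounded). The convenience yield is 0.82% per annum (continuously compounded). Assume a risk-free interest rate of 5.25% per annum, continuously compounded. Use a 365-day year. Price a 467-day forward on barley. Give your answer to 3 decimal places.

Net carry = r + u − y = 0.0525 + 0.0191 − 0.0082 = 0.0634
F = S·e^((r+u−y)T) = 9.524 · e^(0.0634 × 467/365) = 9.524 · e^0.081117
= 9.524 × 1.084498 = £10.329 per bushel

£10.329 per bushel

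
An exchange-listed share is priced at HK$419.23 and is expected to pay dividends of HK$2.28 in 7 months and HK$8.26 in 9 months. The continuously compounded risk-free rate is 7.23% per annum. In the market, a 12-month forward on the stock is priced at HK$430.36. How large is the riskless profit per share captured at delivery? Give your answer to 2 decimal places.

HK$9.54 per share

PV(dividends) I = 2.28·e^(−0.0723·7/12) + 8.26·e^(−0.0723·9/12) = 10.0099
Fair forward F* = (S − I)·e^(rT) = (419.23 − 10.0099)·e^0.072300 = 409.2201 × 1.074978 = 439.9026
Market HK$430.36 < fair 439.9026: forward underpriced → reverse cash-and-carry (short the stock, invest proceeds at r, pay the dividends, go long the forward).
Profit at T = |F_mkt − F*| = |430.36 − 439.9026| = HK$9.54 per share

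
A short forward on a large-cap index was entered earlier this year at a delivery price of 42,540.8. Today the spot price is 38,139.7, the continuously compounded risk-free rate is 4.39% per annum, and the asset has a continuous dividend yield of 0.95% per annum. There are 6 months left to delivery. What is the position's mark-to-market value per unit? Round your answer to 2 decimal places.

3658.24

Current fair forward for the remaining 6 months: F = S·e^((r − q)·T), (r − q) = 0.0439 − 0.0095 = 0.0344
F = 38139.7 · e^(0.0344 × 6/12) = 38139.7 × 1.01734877 = 38801.3769
Value of long forward = (F − K)·e^(−rT) = (38801.3769 − 42540.8) · e^(−0.0439·6/12)
= -3739.4231 × 0.97828915 = -3658.24
Short position value = −(long value) = 3658.24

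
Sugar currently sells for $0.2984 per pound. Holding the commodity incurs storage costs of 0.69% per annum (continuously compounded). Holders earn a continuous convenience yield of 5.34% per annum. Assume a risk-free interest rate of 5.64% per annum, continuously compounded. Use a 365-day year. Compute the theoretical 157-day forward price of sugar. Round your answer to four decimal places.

Net carry = r + u − y = 0.0564 + 0.0069 − 0.0534 = 0.0099
F = S·e^((r+u−y)T) = 0.2984 · e^(0.0099 × 157/365) = 0.2984 · e^0.004258
= 0.2984 × 1.004267 = $0.2997 per pound

$0.2997 per pound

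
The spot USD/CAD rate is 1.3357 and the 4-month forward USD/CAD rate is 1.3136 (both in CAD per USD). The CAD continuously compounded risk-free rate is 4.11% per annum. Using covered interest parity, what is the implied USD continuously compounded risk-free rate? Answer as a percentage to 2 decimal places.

9.12%

F = S·e^((r_CAD − r_USD)T) ⇒ r_USD = r_CAD − ln(F/S)/T
ln(1.3136/1.3357) = -0.016684; /(4/12) = -0.050052
r_USD = 0.0411 + 0.050052 = 0.091152
r_USD = 9.12%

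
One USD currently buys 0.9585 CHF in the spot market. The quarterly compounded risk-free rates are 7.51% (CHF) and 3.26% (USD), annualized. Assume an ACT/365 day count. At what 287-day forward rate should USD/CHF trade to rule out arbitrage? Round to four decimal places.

By covered interest parity, F = S · (1+r_CHF/4)^(4T) / (1+r_USD/4)^(4T)
= 0.9585 × 1.060249 / 1.025858 = 0.9585 × 1.033524
F = 0.9906 CHF per USD

0.9906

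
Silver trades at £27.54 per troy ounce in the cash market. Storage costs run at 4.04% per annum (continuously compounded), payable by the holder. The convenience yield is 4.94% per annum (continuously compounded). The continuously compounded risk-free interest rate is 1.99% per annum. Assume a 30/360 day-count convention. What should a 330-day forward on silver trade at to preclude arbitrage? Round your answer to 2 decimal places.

£27.82 per troy ounce

Net carry = r + u − y = 0.0199 + 0.0404 − 0.0494 = 0.0109
F = S·e^((r+u−y)T) = 27.54 · e^(0.0109 × 330/360) = 27.54 · e^0.009992
= 27.54 × 1.010042 = £27.82 per troy ounce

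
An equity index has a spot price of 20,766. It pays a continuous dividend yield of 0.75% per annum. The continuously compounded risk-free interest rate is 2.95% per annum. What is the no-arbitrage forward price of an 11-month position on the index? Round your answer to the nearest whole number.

21,189

F = S·e^((r − q)T) = 20766 · e^((0.0295 − 0.0075) × 11/12)
= 20766 · e^0.020167 = 20766 × 1.020372
F = 21,189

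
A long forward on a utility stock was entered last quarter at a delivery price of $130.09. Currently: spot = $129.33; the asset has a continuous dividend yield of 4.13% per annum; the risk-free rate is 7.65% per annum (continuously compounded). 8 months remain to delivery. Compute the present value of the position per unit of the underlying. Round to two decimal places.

Current fair forward for the remaining 8 months: F = S·e^((r − q)·T), (r − q) = 0.0765 − 0.0413 = 0.0352
F = 129.33 · e^(0.0352 × 8/12) = 129.33 × 1.023744 = 132.4008
Value of long forward = (F − K)·e^(−rT) = (132.4008 − 130.09) · e^(−0.0765·8/12)
= 2.3108 × 0.950279 = 2.20

$2.20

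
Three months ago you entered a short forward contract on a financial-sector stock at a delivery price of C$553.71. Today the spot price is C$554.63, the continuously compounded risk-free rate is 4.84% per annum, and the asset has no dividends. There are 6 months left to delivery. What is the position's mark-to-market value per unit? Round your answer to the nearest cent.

-C$14.16

Current fair forward for the remaining 6 months: F = S·e^(r·T), r = 0.0484
F = 554.63 · e^(0.0484 × 6/12) = 554.63 × 1.024495 = 568.2157
Value of long forward = (F − K)·e^(−rT) = (568.2157 − 553.71) · e^(−0.0484·6/12)
= 14.5057 × 0.976090 = 14.16
Short position value = −(long value) = -C$14.16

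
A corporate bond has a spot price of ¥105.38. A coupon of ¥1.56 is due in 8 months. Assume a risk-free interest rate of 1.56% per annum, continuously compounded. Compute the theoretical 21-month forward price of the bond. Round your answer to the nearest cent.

PV(coupons) I = 1.56·e^(−0.0156·8/12)
I = 1.5439
F = (S − I)·e^(rT) = (105.38 − 1.5439) · e^(0.0156·21/12)
= 103.8361 · e^0.027300 = 103.8361 × 1.027676 = ¥106.71

¥106.71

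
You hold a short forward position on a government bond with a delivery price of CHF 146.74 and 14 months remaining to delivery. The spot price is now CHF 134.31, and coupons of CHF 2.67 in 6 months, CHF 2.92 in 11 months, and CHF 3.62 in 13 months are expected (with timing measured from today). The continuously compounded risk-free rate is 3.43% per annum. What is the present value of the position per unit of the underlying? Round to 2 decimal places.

CHF 15.62

PV(remaining coupons) I = 2.67·e^(−0.0343·6/12) + 2.92·e^(−0.0343·11/12) + 3.62·e^(−0.0343·13/12) = 8.9422
Current forward F = (S − I)·e^(rT) = (134.31 − 8.9422)·e^(0.0343·14/12) = 125.3678 × 1.040828 = 130.4863
Value (long) = (F − K)·e^(−rT) = (130.4863 − 146.74) × 0.960773 = -15.6161
Short position value = −(long value) = CHF 15.62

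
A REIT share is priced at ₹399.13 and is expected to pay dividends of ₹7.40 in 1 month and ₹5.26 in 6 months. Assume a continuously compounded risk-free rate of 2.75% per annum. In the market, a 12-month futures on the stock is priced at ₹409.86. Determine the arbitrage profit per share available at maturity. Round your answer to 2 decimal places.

PV(dividends) I = 7.40·e^(−0.0275·1/12) + 5.26·e^(−0.0275·6/12) = 12.5712
Fair futures F* = (S − I)·e^(rT) = (399.13 − 12.5712)·e^0.027500 = 386.5588 × 1.027882 = 397.3368
Market ₹409.86 > fair 397.3368: forward overpriced → cash-and-carry (borrow at r, buy the stock and collect the dividends, short the forward).
Profit at T = |F_mkt − F*| = |409.86 − 397.3368| = ₹12.52 per share

₹12.52 per share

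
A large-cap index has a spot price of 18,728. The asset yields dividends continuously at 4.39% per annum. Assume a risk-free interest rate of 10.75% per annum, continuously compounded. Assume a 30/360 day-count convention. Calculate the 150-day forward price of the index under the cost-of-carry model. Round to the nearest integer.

F = S·e^((r − q)T) = 18728 · e^((0.1075 − 0.0439) × 150/360)
= 18728 · e^0.026500 = 18728 × 1.026854
F = 19,231

19,231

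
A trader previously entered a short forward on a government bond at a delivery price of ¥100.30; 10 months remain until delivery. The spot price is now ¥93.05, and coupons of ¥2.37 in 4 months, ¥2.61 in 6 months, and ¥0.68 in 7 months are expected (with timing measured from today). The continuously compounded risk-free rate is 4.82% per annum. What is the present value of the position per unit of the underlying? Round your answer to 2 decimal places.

PV(remaining coupons) I = 2.37·e^(−0.0482·4/12) + 2.61·e^(−0.0482·6/12) + 0.68·e^(−0.0482·7/12) = 5.5412
Current forward F = (S − I)·e^(rT) = (93.05 − 5.5412)·e^(0.0482·10/12) = 87.5088 × 1.040984 = 91.0953
Value (long) = (F − K)·e^(−rT) = (91.0953 − 100.30) × 0.960629 = -8.8423
Short position value = −(long value) = ¥8.84

¥8.84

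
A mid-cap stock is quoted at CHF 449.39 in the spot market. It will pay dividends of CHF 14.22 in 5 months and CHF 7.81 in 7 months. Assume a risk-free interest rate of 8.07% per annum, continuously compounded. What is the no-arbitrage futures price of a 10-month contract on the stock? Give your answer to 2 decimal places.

PV(dividends) I = 14.22·e^(−0.0807·5/12) + 7.81·e^(−0.0807·7/12)
I = 13.7498 + 7.4509 = 21.2007
F = (S − I)·e^(rT) = (449.39 − 21.2007) · e^(0.0807·10/12)
= 428.1893 · e^0.067250 = 428.1893 × 1.069563 = CHF 457.98

CHF 457.98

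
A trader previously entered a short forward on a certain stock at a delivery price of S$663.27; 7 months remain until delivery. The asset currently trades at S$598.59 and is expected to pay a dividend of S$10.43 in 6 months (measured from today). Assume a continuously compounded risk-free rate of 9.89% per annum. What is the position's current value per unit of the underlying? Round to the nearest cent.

S$37.42

PV(remaining dividends) I = 10.43·e^(−0.0989·6/12) = 9.9268
Current forward F = (S − I)·e^(rT) = (598.59 − 9.9268)·e^(0.0989·7/12) = 588.6632 × 1.059388 = 623.6227
Value (long) = (F − K)·e^(−rT) = (623.6227 − 663.27) × 0.943941 = -37.4247
Short position value = −(long value) = S$37.42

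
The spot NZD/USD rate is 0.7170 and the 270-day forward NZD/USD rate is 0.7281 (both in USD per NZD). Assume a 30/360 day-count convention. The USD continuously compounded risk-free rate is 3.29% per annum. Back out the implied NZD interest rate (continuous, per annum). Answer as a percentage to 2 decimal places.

1.24%

F = S·e^((r_USD − r_NZD)T) ⇒ r_NZD = r_USD − ln(F/S)/T
ln(0.7281/0.7170) = 0.015363; /(270/360) = 0.020484
r_NZD = 0.0329 − 0.020484 = 0.012416
r_NZD = 1.24%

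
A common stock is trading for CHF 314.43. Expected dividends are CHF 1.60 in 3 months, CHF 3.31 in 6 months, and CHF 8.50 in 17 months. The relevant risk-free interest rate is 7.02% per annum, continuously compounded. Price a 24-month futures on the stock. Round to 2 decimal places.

CHF 347.48

PV(dividends) I = 1.60·e^(−0.0702·3/12) + 3.31·e^(−0.0702·6/12) + 8.50·e^(−0.0702·17/12)
I = 1.5722 + 3.1958 + 7.6953 = 12.4633
F = (S − I)·e^(rT) = (314.43 − 12.4633) · e^(0.0702·24/12)
= 301.9667 · e^0.140400 = 301.9667 × 1.150734 = CHF 347.48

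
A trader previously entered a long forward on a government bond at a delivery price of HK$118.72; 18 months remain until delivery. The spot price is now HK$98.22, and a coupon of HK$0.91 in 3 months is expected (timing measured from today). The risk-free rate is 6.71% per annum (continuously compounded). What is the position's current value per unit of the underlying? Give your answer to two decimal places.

-HK$10.03

PV(remaining coupons) I = 0.91·e^(−0.0671·3/12) = 0.8949
Current forward F = (S − I)·e^(rT) = (98.22 − 0.8949)·e^(0.0671·18/12) = 97.3251 × 1.105890 = 107.6309
Value (long) = (F − K)·e^(−rT) = (107.6309 − 118.72) × 0.904249 = -10.0273
Value = -HK$10.03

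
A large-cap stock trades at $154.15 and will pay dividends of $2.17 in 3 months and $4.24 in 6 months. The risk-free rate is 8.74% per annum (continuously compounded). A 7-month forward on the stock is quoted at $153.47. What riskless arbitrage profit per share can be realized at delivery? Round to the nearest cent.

$2.24 per share

PV(dividends) I = 2.17·e^(−0.0874·3/12) + 4.24·e^(−0.0874·6/12) = 6.1818
Fair forward F* = (S − I)·e^(rT) = (154.15 − 6.1818)·e^0.050983 = 147.9682 × 1.052305 = 155.7077
Market $153.47 < fair 155.7077: forward underpriced → reverse cash-and-carry (short the stock, invest proceeds at r, pay the dividends, go long the forward).
Profit at T = |F_mkt − F*| = |153.47 − 155.7077| = $2.24 per share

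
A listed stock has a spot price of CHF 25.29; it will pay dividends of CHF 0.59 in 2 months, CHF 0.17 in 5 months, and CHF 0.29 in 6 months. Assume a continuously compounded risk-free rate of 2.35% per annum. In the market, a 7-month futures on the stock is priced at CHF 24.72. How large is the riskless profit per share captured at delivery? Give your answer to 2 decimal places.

PV(dividends) I = 0.59·e^(−0.0235·2/12) + 0.17·e^(−0.0235·5/12) + 0.29·e^(−0.0235·6/12) = 1.0426
Fair futures F* = (S − I)·e^(rT) = (25.29 − 1.0426)·e^0.013708 = 24.2474 × 1.013802 = 24.5821
Market CHF 24.72 > fair 24.5821: forward overpriced → cash-and-carry (borrow at r, buy the stock and collect the dividends, short the forward).
Profit at T = |F_mkt − F*| = |24.72 − 24.5821| = CHF 0.14 per share

CHF 0.14 per share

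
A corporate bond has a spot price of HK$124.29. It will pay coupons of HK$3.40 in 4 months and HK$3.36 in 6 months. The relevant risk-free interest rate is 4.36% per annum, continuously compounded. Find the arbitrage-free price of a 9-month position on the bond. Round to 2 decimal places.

HK$121.56

PV(coupons) I = 3.40·e^(−0.0436·4/12) + 3.36·e^(−0.0436·6/12)
I = 3.3509 + 3.2875 = 6.6384
F = (S − I)·e^(rT) = (124.29 − 6.6384) · e^(0.0436·9/12)
= 117.6516 · e^0.032700 = 117.6516 × 1.033241 = HK$121.56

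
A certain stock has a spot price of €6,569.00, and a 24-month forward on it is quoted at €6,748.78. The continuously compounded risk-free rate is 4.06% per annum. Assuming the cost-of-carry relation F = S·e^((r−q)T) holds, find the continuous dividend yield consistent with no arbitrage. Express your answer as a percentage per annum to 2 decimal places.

2.71%

From F = S·e^((r−q)T): (r − q) = ln(F/S)/T
ln(6748.78/6569.00) = ln(1.027368) = 0.027000
(r − q) = 0.027000 / (24/12) = 0.013500
q = r − ln(F/S)/T = 0.0406 − 0.013500 = 0.027100
q = 2.71%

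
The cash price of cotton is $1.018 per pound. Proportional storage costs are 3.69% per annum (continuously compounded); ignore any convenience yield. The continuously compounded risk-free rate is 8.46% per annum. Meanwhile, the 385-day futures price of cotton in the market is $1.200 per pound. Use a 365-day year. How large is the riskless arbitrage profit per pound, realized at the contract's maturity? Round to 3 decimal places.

Fair futures: F* = S·e^(carry·T), with carry = (r + u) = 0.0846 + 0.0369 = 0.1215
F* = 1.018 · e^(0.1215 × 385/365) = 1.018 · e^0.128158 = 1.018 × 1.136733 = $1.1572
Market $1.200 > fair $1.1572: forward overpriced → cash-and-carry (buy spot, short the forward).
At maturity, profit = |F_mkt − F*| = |1.200 − 1.1572| = $0.043 per pound

$0.043 per pound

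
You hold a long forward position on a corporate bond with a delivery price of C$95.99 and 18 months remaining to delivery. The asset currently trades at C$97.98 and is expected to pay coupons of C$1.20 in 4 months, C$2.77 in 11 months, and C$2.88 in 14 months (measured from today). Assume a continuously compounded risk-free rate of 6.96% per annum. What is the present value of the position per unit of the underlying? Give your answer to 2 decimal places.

PV(remaining coupons) I = 1.20·e^(−0.0696·4/12) + 2.77·e^(−0.0696·11/12) + 2.88·e^(−0.0696·14/12) = 6.4267
Current forward F = (S − I)·e^(rT) = (97.98 − 6.4267)·e^(0.0696·18/12) = 91.5533 × 1.110044 = 101.6282
Value (long) = (F − K)·e^(−rT) = (101.6282 − 95.99) × 0.900865 = 5.0793
Value = C$5.08

C$5.08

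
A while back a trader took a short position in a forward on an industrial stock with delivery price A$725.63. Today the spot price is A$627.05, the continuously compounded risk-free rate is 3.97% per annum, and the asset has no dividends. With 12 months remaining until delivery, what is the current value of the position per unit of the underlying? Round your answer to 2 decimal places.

A$70.34

Current fair forward for the remaining 12 months: F = S·e^(r·T), r = 0.0397
F = 627.05 · e^(0.0397 × 12/12) = 627.05 × 1.040499 = 652.4449
Value of long forward = (F − K)·e^(−rT) = (652.4449 − 725.63) · e^(−0.0397·12/12)
= -73.1851 × 0.961078 = -70.34
Short position value = −(long value) = A$70.34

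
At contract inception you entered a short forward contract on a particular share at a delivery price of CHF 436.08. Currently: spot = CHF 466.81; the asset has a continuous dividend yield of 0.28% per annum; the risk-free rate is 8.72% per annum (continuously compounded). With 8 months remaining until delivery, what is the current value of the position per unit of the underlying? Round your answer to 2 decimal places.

-CHF 54.49

Current fair forward for the remaining 8 months: F = S·e^((r − q)·T), (r − q) = 0.0872 − 0.0028 = 0.0844
F = 466.81 · e^(0.0844 × 8/12) = 466.81 × 1.057880 = 493.8290
Value of long forward = (F − K)·e^(−rT) = (493.8290 − 436.08) · e^(−0.0872·8/12)
= 57.7490 × 0.943524 = 54.49
Short position value = −(long value) = -CHF 54.49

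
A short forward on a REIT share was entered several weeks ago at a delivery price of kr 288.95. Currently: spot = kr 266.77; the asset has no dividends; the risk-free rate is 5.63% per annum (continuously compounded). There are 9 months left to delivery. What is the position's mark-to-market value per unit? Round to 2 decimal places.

Current fair forward for the remaining 9 months: F = S·e^(r·T), r = 0.0563
F = 266.77 · e^(0.0563 × 9/12) = 266.77 × 1.043129 = 278.2755
Value of long forward = (F − K)·e^(−rT) = (278.2755 − 288.95) · e^(−0.0563·9/12)
= -10.6745 × 0.958654 = -10.23
Short position value = −(long value) = kr 10.23

kr 10.23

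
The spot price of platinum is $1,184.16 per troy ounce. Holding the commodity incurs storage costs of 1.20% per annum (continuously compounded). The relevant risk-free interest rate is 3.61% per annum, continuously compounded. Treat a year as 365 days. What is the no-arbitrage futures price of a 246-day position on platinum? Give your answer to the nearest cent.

Net carry = r + u − y = 0.0361 + 0.0120 − 0.0000 = 0.0481
F = S·e^((r+u−y)T) = 1184.16 · e^(0.0481 × 246/365) = 1184.16 · e^0.03241808
= 1184.16 × 1.03294927 = $1,223.18 per troy ounce

$1,223.18 per troy ounce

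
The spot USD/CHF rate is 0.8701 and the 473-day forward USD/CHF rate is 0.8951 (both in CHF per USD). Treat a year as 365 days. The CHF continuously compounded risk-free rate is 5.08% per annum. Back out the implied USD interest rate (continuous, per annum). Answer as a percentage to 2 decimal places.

2.89%

F = S·e^((r_CHF − r_USD)T) ⇒ r_USD = r_CHF − ln(F/S)/T
ln(0.8951/0.8701) = 0.028327; /(473/365) = 0.021859
r_USD = 0.0508 − 0.021859 = 0.028941
r_USD = 2.89%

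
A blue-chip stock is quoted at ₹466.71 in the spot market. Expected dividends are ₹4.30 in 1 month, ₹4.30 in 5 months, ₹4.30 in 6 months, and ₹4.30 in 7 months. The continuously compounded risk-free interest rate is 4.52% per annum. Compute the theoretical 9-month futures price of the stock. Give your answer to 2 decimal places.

₹465.32

PV(dividends) I = 4.30·e^(−0.0452·1/12) + 4.30·e^(−0.0452·5/12) + 4.30·e^(−0.0452·6/12) + 4.30·e^(−0.0452·7/12)
I = 4.2838 + 4.2198 + 4.2039 + 4.1881 = 16.8956
F = (S − I)·e^(rT) = (466.71 − 16.8956) · e^(0.0452·9/12)
= 449.8144 · e^0.033900 = 449.8144 × 1.034481 = ₹465.32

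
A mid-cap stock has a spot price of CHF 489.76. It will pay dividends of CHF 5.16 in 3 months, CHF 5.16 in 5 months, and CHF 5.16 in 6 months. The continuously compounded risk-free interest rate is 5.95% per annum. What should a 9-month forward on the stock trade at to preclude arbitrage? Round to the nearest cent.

PV(dividends) I = 5.16·e^(−0.0595·3/12) + 5.16·e^(−0.0595·5/12) + 5.16·e^(−0.0595·6/12)
I = 5.0838 + 5.0336 + 5.0088 = 15.1262
F = (S − I)·e^(rT) = (489.76 − 15.1262) · e^(0.0595·9/12)
= 474.6338 · e^0.044625 = 474.6338 × 1.045636 = CHF 496.29

CHF 496.29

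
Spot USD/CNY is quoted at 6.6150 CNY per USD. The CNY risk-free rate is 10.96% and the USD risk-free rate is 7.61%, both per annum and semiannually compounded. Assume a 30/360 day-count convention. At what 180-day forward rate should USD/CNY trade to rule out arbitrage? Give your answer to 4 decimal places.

6.7217

By covered interest parity, F = S · (1+r_CNY/2)^(2T) / (1+r_USD/2)^(2T)
= 6.6150 × 1.054800 / 1.038050 = 6.6150 × 1.016136
F = 6.7217 CNY per USD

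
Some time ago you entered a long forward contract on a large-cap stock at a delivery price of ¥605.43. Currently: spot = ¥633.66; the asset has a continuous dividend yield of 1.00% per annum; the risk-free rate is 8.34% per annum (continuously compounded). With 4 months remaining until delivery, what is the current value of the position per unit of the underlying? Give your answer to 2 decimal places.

¥42.72

Current fair forward for the remaining 4 months: F = S·e^((r − q)·T), (r − q) = 0.0834 − 0.0100 = 0.0734
F = 633.66 · e^(0.0734 × 4/12) = 633.66 × 1.024768 = 649.3545
Value of long forward = (F − K)·e^(−rT) = (649.3545 − 605.43) · e^(−0.0834·4/12)
= 43.9245 × 0.972583 = 42.72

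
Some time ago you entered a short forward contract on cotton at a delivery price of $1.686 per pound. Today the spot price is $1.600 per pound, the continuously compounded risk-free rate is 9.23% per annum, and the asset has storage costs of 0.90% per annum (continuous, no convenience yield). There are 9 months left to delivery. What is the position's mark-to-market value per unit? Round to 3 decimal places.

Current fair forward for the remaining 9 months: F = S·e^((r + u)·T), (r + u) = 0.0923 + 0.0090 = 0.1013
F = 1.600 · e^(0.1013 × 9/12) = 1.600 × 1.078936 = 1.7263
Value of long forward = (F − K)·e^(−rT) = (1.7263 − 1.686) · e^(−0.0923·9/12)
= 0.0403 × 0.933117 = 0.038
Short position value = −(long value) = -$0.038

-$0.038 per pound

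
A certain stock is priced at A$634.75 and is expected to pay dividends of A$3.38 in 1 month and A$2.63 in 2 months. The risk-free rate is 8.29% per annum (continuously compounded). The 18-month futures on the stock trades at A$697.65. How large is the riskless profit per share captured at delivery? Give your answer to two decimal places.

PV(dividends) I = 3.38·e^(−0.0829·1/12) + 2.63·e^(−0.0829·2/12) = 5.9506
Fair futures F* = (S − I)·e^(rT) = (634.75 − 5.9506)·e^0.124350 = 628.7994 × 1.132412 = 712.0600
Market A$697.65 < fair 712.0600: forward underpriced → reverse cash-and-carry (short the stock, invest proceeds at r, pay the dividends, go long the forward).
Profit at T = |F_mkt − F*| = |697.65 − 712.0600| = A$14.41 per share

A$14.41 per share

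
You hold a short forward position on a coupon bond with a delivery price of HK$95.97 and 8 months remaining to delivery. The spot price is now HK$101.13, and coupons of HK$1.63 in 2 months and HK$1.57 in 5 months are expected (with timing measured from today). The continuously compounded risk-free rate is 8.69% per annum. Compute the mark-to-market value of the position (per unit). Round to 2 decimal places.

-HK$7.44

PV(remaining coupons) I = 1.63·e^(−0.0869·2/12) + 1.57·e^(−0.0869·5/12) = 3.1207
Current forward F = (S − I)·e^(rT) = (101.13 − 3.1207)·e^(0.0869·8/12) = 98.0093 × 1.059644 = 103.8550
Value (long) = (F − K)·e^(−rT) = (103.8550 − 95.97) × 0.943713 = 7.4412
Short position value = −(long value) = -HK$7.44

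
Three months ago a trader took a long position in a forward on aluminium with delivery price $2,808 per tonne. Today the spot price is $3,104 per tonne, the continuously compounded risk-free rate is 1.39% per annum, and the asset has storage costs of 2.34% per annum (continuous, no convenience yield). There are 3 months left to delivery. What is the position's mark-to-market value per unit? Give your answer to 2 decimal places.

$323.95 per tonne

Current fair forward for the remaining 3 months: F = S·e^((r + u)·T), (r + u) = 0.0139 + 0.0234 = 0.0373
F = 3104 · e^(0.0373 × 3/12) = 3104 × 1.00936861 = 3133.0802
Value of long forward = (F − K)·e^(−rT) = (3133.0802 − 2808) · e^(−0.0139·3/12)
= 325.0802 × 0.99653103 = 323.95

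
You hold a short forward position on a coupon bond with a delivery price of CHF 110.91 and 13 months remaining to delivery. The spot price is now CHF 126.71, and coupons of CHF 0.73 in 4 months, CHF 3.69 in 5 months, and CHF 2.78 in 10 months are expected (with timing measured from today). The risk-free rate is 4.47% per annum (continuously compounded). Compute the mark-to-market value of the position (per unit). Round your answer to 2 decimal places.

-CHF 14.02

PV(remaining coupons) I = 0.73·e^(−0.0447·4/12) + 3.69·e^(−0.0447·5/12) + 2.78·e^(−0.0447·10/12) = 7.0195
Current forward F = (S − I)·e^(rT) = (126.71 − 7.0195)·e^(0.0447·13/12) = 119.6905 × 1.049617 = 125.6292
Value (long) = (F − K)·e^(−rT) = (125.6292 − 110.91) × 0.952729 = 14.0234
Short position value = −(long value) = -CHF 14.02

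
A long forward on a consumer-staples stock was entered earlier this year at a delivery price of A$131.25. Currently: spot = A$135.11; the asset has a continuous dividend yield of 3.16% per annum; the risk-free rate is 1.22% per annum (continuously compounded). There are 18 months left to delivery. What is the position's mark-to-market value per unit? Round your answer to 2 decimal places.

-A$0.01

Current fair forward for the remaining 18 months: F = S·e^((r − q)·T), (r − q) = 0.0122 − 0.0316 = -0.0194
F = 135.11 · e^(-0.0194 × 18/12) = 135.11 × 0.971319 = 131.2349
Value of long forward = (F − K)·e^(−rT) = (131.2349 − 131.25) · e^(−0.0122·18/12)
= -0.0151 × 0.981866 = -0.01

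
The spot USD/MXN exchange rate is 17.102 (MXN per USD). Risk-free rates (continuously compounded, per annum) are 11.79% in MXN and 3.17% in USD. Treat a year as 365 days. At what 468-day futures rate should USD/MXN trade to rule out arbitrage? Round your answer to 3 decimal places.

F = S·e^((r_MXN − r_USD)T) = 17.102 · e^((0.1179 − 0.0317) × 468/365)
= 17.102 · e^0.110525 = 17.102 × 1.116864
F = 19.101 MXN per USD

19.101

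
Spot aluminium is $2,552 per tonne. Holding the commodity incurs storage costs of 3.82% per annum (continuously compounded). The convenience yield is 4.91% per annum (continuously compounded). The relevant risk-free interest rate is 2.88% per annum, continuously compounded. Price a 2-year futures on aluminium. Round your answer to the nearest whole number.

$2,645 per tonne

Net carry = r + u − y = 0.0288 + 0.0382 − 0.0491 = 0.0179
F = S·e^((r+u−y)T) = 2552 · e^(0.0179 × 2) = 2552 · e^0.035800
= 2552 × 1.036449 = $2,645 per tonne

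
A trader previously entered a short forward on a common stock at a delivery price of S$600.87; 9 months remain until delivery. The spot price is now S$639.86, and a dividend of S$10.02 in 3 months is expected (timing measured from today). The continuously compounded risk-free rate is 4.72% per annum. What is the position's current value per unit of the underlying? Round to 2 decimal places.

-S$49.99

PV(remaining dividends) I = 10.02·e^(−0.0472·3/12) = 9.9025
Current forward F = (S − I)·e^(rT) = (639.86 − 9.9025)·e^(0.0472·9/12) = 629.9575 × 1.036034 = 652.6574
Value (long) = (F − K)·e^(−rT) = (652.6574 − 600.87) × 0.965219 = 49.9862
Short position value = −(long value) = -S$49.99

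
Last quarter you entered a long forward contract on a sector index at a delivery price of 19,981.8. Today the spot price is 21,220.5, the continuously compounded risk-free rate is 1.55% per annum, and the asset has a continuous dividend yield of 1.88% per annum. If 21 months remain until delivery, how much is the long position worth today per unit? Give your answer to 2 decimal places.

1086.63

Current fair forward for the remaining 21 months: F = S·e^((r − q)·T), (r − q) = 0.0155 − 0.0188 = -0.0033
F = 21220.5 · e^(-0.0033 × 21/12) = 21220.5 × 0.99424164 = 21098.3047
Value of long forward = (F − K)·e^(−rT) = (21098.3047 − 19981.8) · e^(−0.0155·21/12)
= 1116.5047 × 0.97323958 = 1086.63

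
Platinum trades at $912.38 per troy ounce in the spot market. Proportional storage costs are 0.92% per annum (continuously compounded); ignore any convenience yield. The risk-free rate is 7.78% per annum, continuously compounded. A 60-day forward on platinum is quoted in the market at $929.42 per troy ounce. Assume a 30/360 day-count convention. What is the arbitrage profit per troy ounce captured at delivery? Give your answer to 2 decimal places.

Fair forward: F* = S·e^(carry·T), with carry = (r + u) = 0.0778 + 0.0092 = 0.0870
F* = 912.38 · e^(0.0870 × 60/360) = 912.38 · e^0.014500 = 912.38 × 1.014606 = $925.7062
Market $929.42 > fair $925.7062: forward overpriced → cash-and-carry (buy spot, short the forward).
At maturity, profit = |F_mkt − F*| = |929.42 − 925.7062| = $3.71 per troy ounce

$3.71 per troy ounce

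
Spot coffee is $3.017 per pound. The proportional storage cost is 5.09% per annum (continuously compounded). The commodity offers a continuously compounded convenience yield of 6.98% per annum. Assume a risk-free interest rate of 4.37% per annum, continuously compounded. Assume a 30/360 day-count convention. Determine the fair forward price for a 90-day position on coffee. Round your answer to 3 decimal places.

Net carry = r + u − y = 0.0437 + 0.0509 − 0.0698 = 0.0248
F = S·e^((r+u−y)T) = 3.017 · e^(0.0248 × 90/360) = 3.017 · e^0.006200
= 3.017 × 1.006219 = $3.036 per pound

$3.036 per pound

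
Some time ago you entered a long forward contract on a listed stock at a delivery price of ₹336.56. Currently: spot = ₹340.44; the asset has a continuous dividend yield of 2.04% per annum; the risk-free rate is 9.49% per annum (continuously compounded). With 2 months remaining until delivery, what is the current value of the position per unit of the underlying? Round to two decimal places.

₹8.01

Current fair forward for the remaining 2 months: F = S·e^((r − q)·T), (r − q) = 0.0949 − 0.0204 = 0.0745
F = 340.44 · e^(0.0745 × 2/12) = 340.44 × 1.012494 = 344.6935
Value of long forward = (F − K)·e^(−rT) = (344.6935 − 336.56) · e^(−0.0949·2/12)
= 8.1335 × 0.984308 = 8.01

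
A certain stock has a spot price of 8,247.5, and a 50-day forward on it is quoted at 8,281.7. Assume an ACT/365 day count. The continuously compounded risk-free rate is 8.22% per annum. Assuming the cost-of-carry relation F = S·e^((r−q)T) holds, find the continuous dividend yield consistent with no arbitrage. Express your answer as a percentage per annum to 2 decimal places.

From F = S·e^((r−q)T): (r − q) = ln(F/S)/T
ln(8281.7/8247.5) = ln(1.004147) = 0.004138
(r − q) = 0.004138 / (50/365) = 0.030207
q = r − ln(F/S)/T = 0.0822 − 0.030207 = 0.051993
q = 5.20%

5.20%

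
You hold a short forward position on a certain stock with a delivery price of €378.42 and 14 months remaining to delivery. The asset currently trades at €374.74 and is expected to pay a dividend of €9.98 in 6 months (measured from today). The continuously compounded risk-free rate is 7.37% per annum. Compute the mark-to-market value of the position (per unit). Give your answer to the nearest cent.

PV(remaining dividends) I = 9.98·e^(−0.0737·6/12) = 9.6189
Current forward F = (S − I)·e^(rT) = (374.74 − 9.6189)·e^(0.0737·14/12) = 365.1211 × 1.089788 = 397.9046
Value (long) = (F − K)·e^(−rT) = (397.9046 − 378.42) × 0.917610 = 17.8793
Short position value = −(long value) = -€17.88

-€17.88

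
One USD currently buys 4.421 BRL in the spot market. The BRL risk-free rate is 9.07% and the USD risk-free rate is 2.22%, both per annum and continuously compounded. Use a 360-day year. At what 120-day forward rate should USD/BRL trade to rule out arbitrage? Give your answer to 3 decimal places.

4.523

F = S·e^((r_BRL − r_USD)T) = 4.421 · e^((0.0907 − 0.0222) × 120/360)
= 4.421 · e^0.022833 = 4.421 × 1.023096
F = 4.523 BRL per USD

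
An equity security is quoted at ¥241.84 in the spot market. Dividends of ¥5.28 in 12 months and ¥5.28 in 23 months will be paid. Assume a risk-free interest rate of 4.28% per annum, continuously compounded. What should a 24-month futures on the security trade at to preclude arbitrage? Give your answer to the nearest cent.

¥252.64

PV(dividends) I = 5.28·e^(−0.0428·12/12) + 5.28·e^(−0.0428·23/12)
I = 5.0588 + 4.8642 = 9.9230
F = (S − I)·e^(rT) = (241.84 − 9.9230) · e^(0.0428·24/12)
= 231.9170 · e^0.085600 = 231.9170 × 1.089370 = ¥252.64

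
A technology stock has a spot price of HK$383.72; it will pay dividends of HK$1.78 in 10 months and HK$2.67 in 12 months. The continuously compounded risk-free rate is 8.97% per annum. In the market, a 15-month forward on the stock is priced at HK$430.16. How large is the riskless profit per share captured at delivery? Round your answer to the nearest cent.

HK$5.49 per share

PV(dividends) I = 1.78·e^(−0.0897·10/12) + 2.67·e^(−0.0897·12/12) = 4.0927
Fair forward F* = (S − I)·e^(rT) = (383.72 − 4.0927)·e^0.112125 = 379.6273 × 1.118653 = 424.6712
Market HK$430.16 > fair 424.6712: forward overpriced → cash-and-carry (borrow at r, buy the stock and collect the dividends, short the forward).
Profit at T = |F_mkt − F*| = |430.16 − 424.6712| = HK$5.49 per share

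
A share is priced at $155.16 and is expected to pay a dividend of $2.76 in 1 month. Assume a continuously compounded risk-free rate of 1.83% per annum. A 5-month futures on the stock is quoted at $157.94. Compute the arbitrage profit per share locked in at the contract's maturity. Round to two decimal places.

PV(dividends) I = 2.76·e^(−0.0183·1/12) = 2.7558
Fair futures F* = (S − I)·e^(rT) = (155.16 − 2.7558)·e^0.007625 = 152.4042 × 1.007654 = 153.5707
Market $157.94 > fair 153.5707: forward overpriced → cash-and-carry (borrow at r, buy the stock and collect the dividends, short the forward).
Profit at T = |F_mkt − F*| = |157.94 − 153.5707| = $4.37 per share

$4.37 per share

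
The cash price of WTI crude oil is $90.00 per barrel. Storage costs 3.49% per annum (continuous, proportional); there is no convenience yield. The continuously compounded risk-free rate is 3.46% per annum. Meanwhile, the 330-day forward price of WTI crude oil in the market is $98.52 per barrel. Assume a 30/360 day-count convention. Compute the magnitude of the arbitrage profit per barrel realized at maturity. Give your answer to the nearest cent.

$2.60 per barrel

Fair forward: F* = S·e^(carry·T), with carry = (r + u) = 0.0346 + 0.0349 = 0.0695
F* = 90.00 · e^(0.0695 × 330/360) = 90.00 · e^0.063708 = 90.00 × 1.065781 = $95.9203
Market $98.52 > fair $95.9203: forward overpriced → cash-and-carry (buy spot, short the forward).
At maturity, profit = |F_mkt − F*| = |98.52 − 95.9203| = $2.60 per barrel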